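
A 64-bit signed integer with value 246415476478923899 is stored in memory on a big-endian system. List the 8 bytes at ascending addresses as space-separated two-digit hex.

03 6B 71 91 FE AF 54 7B

246415476478923899 in hexadecimal, padded to 64 bits, is 0x036B7191FEAF547B.
Split into bytes (most-significant first): 03 6B 71 91 FE AF 54 7B.
Big-endian: lowest address holds the most-significant byte.
So the memory order matches the most-significant-first order: 03 6B 71 91 FE AF 54 7B.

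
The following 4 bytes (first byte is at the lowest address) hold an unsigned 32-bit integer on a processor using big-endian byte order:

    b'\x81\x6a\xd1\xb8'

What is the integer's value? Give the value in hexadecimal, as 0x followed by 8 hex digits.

0x816AD1B8

Big-endian stores the most-significant byte at the lowest address.
The bytes are already most-significant first: 0x816AD1B8.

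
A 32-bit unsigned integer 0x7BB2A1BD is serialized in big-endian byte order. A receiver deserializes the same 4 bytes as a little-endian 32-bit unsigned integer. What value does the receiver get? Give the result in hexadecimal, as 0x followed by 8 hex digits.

0xBDA1B27B

Stored big-endian, the bytes at ascending addresses are 7B B2 A1 BD.
Read back as little-endian, the first byte is least significant, giving 0xBDA1B27B.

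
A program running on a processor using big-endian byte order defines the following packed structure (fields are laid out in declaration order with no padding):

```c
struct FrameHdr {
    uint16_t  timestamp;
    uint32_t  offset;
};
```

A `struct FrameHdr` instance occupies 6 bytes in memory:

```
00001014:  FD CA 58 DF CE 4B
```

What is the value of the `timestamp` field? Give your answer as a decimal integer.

`timestamp` is the first field, at byte offset 0, occupying 2 bytes.
Bytes at offsets 0..1: FD CA.
Big-endian stores the most-significant byte at the lowest address.
The bytes are already most-significant first: 0xFDCA.
0xFDCA = 64970.

64970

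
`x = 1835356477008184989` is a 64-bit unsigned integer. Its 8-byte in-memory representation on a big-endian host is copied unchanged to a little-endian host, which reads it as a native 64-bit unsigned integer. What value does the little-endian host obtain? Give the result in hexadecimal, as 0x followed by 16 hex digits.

1835356477008184989 in 64-bit hexadecimal is 0x19787EFDE049069D.
Stored big-endian, the bytes at ascending addresses are 19 78 7E FD E0 49 06 9D.
Read back as little-endian, the first byte is least significant, giving 0x9D0649E0FD7E7819.

0x9D0649E0FD7E7819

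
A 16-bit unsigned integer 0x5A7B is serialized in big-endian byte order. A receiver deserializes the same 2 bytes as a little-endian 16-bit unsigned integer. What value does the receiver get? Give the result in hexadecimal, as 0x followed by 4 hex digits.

0x7B5A

Stored big-endian, the bytes at ascending addresses are 5A 7B.
Read back as little-endian, the first byte is least significant, giving 0x7B5A.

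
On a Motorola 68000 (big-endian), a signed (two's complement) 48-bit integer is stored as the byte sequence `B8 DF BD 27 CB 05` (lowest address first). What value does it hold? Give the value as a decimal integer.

-78203885991163

In big-endian order the high byte comes first in memory.
The bytes are already most-significant first: 0xB8DFBD27CB05.
Top bit is set, so as a signed 48-bit value this is 0xB8DFBD27CB05 − 2^48 = -78203885991163.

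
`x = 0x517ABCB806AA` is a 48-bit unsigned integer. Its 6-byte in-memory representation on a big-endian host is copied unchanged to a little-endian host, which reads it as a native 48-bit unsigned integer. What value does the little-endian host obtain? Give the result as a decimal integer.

186945845885521

Stored big-endian, the bytes at ascending addresses are 51 7A BC B8 06 AA.
Read back as little-endian, the first byte is least significant, giving 0xAA06B8BC7A51.
0xAA06B8BC7A51 = 186945845885521.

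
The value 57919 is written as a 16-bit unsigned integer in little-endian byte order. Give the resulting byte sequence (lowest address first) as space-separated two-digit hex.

3F E2

57919 in hexadecimal, padded to 16 bits, is 0xE23F.
Split into bytes (most-significant first): E2 3F.
In little-endian order the low byte comes first in memory.
So at ascending addresses the bytes are 3F E2.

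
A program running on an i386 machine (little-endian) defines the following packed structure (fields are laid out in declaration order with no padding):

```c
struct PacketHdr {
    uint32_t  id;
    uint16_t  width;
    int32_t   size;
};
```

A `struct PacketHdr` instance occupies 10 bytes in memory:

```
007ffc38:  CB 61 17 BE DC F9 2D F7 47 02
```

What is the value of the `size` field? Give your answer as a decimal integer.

`size` follows `id` (4 B), `width` (2 B), so it starts at offset 4 + 2 = 6 and occupies 4 bytes.
Bytes at offsets 6..9: 2D F7 47 02.
Little-endian: lowest address holds the least-significant byte.
Reassemble most-significant byte first: 02 47 F7 2D → 0x0247F72D.
0x0247F72D = 38270765.

38270765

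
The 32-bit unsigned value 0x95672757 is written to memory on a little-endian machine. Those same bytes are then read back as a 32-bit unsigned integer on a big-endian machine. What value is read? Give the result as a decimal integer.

Stored little-endian, the bytes at ascending addresses are 57 27 67 95.
Read back as big-endian, the last byte is least significant, giving 0x57276795.
0x57276795 = 1462200213.

1462200213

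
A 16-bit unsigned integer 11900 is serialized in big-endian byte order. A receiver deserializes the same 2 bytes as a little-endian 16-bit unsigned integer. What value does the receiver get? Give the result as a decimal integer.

31790

11900 in 16-bit hexadecimal is 0x2E7C.
Stored big-endian, the bytes at ascending addresses are 2E 7C.
Read back as little-endian, the first byte is least significant, giving 0x7C2E.
0x7C2E = 31790.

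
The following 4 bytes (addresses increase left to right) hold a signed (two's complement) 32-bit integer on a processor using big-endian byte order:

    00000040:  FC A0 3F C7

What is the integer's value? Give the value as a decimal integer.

-56606777

In big-endian order the high byte comes first in memory.
The bytes are already most-significant first: 0xFCA03FC7.
Top bit is set, so as a signed 32-bit value this is 0xFCA03FC7 − 2^32 = -56606777.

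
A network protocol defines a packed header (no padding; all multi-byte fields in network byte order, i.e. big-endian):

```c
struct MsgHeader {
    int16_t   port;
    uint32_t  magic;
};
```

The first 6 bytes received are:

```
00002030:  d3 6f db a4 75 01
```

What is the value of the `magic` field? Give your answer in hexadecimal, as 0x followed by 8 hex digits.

`magic` follows `port` (2 bytes), so it starts at byte offset 2 and occupies 4 bytes.
Bytes at offsets 2..5: DB A4 75 01.
Big-endian: lowest address holds the most-significant byte.
The bytes are already most-significant first: 0xDBA47501.

0xDBA47501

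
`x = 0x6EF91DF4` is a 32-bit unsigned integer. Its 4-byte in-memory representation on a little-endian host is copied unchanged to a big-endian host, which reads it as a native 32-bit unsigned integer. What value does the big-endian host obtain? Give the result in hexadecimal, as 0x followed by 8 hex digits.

Stored little-endian, the bytes at ascending addresses are F4 1D F9 6E.
Read back as big-endian, the last byte is least significant, giving 0xF41DF96E.

0xF41DF96E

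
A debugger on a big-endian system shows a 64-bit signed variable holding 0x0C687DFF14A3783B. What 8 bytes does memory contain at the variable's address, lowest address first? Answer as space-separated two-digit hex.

Split into bytes (most-significant first): 0C 68 7D FF 14 A3 78 3B.
In big-endian order the high byte comes first in memory.
So the memory order matches the most-significant-first order: 0C 68 7D FF 14 A3 78 3B.

0C 68 7D FF 14 A3 78 3B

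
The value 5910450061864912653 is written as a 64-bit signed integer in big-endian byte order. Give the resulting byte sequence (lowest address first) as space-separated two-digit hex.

52 06 23 04 30 24 C7 0D

5910450061864912653 in hexadecimal, padded to 64 bits, is 0x520623043024C70D.
Split into bytes (most-significant first): 52 06 23 04 30 24 C7 0D.
In big-endian order the high byte comes first in memory.
So the memory order matches the most-significant-first order: 52 06 23 04 30 24 C7 0D.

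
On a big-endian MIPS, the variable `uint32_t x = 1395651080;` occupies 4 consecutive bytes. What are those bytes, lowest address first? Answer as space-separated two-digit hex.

53 2F F2 08

1395651080 in hexadecimal, padded to 32 bits, is 0x532FF208.
Split into bytes (most-significant first): 53 2F F2 08.
Big-endian: lowest address holds the most-significant byte.
So the memory order matches the most-significant-first order: 53 2F F2 08.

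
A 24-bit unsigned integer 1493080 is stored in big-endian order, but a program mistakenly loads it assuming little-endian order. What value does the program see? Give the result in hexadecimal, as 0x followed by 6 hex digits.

1493080 in 24-bit hexadecimal is 0x16C858.
Stored big-endian, the bytes at ascending addresses are 16 C8 58.
Read back as little-endian, the first byte is least significant, giving 0x58C816.

0x58C816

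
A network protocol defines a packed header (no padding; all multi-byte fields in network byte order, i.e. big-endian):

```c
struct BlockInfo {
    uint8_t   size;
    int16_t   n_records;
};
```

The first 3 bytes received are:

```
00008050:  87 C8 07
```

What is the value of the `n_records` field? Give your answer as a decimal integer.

`n_records` follows `size` (1 byte), so it starts at byte offset 1 and occupies 2 bytes.
Bytes at offsets 1..2: C8 07.
Big-endian: lowest address holds the most-significant byte.
The bytes are already most-significant first: 0xC807.
Top bit is set, so as a signed 16-bit value this is 0xC807 − 2^16 = -14329.

-14329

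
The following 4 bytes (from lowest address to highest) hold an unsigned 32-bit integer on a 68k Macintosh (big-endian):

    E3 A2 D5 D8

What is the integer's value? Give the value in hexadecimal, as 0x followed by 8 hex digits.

Big-endian: lowest address holds the most-significant byte.
The bytes are already most-significant first: 0xE3A2D5D8.

0xE3A2D5D8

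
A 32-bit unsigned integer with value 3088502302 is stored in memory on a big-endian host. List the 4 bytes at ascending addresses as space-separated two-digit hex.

3088502302 in hexadecimal, padded to 32 bits, is 0xB816CE1E.
Split into bytes (most-significant first): B8 16 CE 1E.
In big-endian order the high byte comes first in memory.
So the memory order matches the most-significant-first order: B8 16 CE 1E.

B8 16 CE 1E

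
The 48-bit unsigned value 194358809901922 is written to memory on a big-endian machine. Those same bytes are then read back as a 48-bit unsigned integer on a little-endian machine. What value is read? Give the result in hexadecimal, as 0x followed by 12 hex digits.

194358809901922 in 48-bit hexadecimal is 0xB0C4AFD2BB62.
Stored big-endian, the bytes at ascending addresses are B0 C4 AF D2 BB 62.
Read back as little-endian, the first byte is least significant, giving 0x62BBD2AFC4B0.

0x62BBD2AFC4B0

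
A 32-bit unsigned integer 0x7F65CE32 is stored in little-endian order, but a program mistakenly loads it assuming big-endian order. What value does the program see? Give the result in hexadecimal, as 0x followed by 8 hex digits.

Stored little-endian, the bytes at ascending addresses are 32 CE 65 7F.
Read back as big-endian, the last byte is least significant, giving 0x32CE657F.

0x32CE657F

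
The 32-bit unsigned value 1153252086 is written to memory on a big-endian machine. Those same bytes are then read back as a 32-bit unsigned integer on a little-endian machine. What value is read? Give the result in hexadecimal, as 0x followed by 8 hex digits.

1153252086 in 32-bit hexadecimal is 0x44BD3AF6.
Stored big-endian, the bytes at ascending addresses are 44 BD 3A F6.
Read back as little-endian, the first byte is least significant, giving 0xF63ABD44.

0xF63ABD44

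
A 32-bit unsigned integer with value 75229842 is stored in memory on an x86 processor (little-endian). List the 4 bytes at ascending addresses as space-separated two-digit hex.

92 EA 7B 04

75229842 in hexadecimal, padded to 32 bits, is 0x047BEA92.
Split into bytes (most-significant first): 04 7B EA 92.
Little-endian stores the least-significant byte at the lowest address.
So at ascending addresses the bytes are 92 EA 7B 04.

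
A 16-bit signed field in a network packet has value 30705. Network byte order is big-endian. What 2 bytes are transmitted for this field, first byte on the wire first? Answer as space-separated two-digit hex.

30705 in hexadecimal, padded to 16 bits, is 0x77F1.
Split into bytes (most-significant first): 77 F1.
In big-endian order the high byte comes first in memory.
So the memory order matches the most-significant-first order: 77 F1.

77 F1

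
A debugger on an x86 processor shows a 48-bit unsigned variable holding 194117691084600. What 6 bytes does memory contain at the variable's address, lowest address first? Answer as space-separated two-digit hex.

38 8F 05 8C 8C B0

194117691084600 in hexadecimal, padded to 48 bits, is 0xB08C8C058F38.
Split into bytes (most-significant first): B0 8C 8C 05 8F 38.
Little-endian stores the least-significant byte at the lowest address.
So at ascending addresses the bytes are 38 8F 05 8C 8C B0.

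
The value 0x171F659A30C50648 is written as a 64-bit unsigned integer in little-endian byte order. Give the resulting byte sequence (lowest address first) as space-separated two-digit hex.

48 06 C5 30 9A 65 1F 17

Split into bytes (most-significant first): 17 1F 65 9A 30 C5 06 48.
In little-endian order the low byte comes first in memory.
So at ascending addresses the bytes are 48 06 C5 30 9A 65 1F 17.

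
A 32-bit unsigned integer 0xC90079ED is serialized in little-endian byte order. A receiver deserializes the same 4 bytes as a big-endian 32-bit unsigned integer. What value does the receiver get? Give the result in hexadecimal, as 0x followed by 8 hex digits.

Stored little-endian, the bytes at ascending addresses are ED 79 00 C9.
Read back as big-endian, the last byte is least significant, giving 0xED7900C9.

0xED7900C9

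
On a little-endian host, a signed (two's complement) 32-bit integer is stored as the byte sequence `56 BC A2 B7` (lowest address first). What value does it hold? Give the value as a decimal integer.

-1214071722

Little-endian stores the least-significant byte at the lowest address.
Reassemble most-significant byte first: B7 A2 BC 56 → 0xB7A2BC56.
Top bit is set, so as a signed 32-bit value this is 0xB7A2BC56 − 2^32 = -1214071722.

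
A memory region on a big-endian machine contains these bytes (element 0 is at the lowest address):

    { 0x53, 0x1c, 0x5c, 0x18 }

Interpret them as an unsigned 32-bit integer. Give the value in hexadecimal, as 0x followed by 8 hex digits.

Big-endian stores the most-significant byte at the lowest address.
The bytes are already most-significant first: 0x531C5C18.

0x531C5C18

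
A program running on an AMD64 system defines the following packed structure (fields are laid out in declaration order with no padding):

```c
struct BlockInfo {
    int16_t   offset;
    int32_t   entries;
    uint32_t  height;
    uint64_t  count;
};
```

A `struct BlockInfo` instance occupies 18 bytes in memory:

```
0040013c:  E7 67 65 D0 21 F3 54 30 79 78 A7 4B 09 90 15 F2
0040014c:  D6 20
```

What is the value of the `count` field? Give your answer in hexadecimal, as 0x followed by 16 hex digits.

0x20D6F21590094BA7

`count` follows `offset` (2 B), `entries` (4 B), `height` (4 B), so it starts at offset 2 + 4 + 4 = 10 and occupies 8 bytes.
Bytes at offsets 10..17: A7 4B 09 90 15 F2 D6 20.
Little-endian stores the least-significant byte at the lowest address.
Reassemble most-significant byte first: 20 D6 F2 15 90 09 4B A7 → 0x20D6F21590094BA7.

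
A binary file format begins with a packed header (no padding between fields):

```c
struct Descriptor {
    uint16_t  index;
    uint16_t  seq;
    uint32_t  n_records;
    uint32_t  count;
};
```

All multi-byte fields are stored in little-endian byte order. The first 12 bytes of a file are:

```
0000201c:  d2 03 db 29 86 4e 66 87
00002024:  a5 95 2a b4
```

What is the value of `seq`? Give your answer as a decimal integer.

10715

`seq` follows `index` (2 bytes), so it starts at byte offset 2 and occupies 2 bytes.
Bytes at offsets 2..3: DB 29.
In little-endian order the low byte comes first in memory.
Reassemble most-significant byte first: 29 DB → 0x29DB.
0x29DB = 10715.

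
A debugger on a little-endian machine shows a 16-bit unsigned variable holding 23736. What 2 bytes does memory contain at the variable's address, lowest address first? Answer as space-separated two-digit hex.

23736 in hexadecimal, padded to 16 bits, is 0x5CB8.
Split into bytes (most-significant first): 5C B8.
Little-endian: lowest address holds the least-significant byte.
So at ascending addresses the bytes are B8 5C.

B8 5C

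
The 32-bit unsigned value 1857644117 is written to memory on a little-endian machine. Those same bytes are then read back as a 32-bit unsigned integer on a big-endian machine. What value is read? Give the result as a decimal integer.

1857644117 in 32-bit hexadecimal is 0x6EB96655.
Stored little-endian, the bytes at ascending addresses are 55 66 B9 6E.
Read back as big-endian, the last byte is least significant, giving 0x5566B96E.
0x5566B96E = 1432795502.

1432795502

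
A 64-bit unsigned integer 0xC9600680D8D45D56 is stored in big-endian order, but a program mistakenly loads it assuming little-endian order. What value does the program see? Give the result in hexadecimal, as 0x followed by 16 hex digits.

Stored big-endian, the bytes at ascending addresses are C9 60 06 80 D8 D4 5D 56.
Read back as little-endian, the first byte is least significant, giving 0x565DD4D8800660C9.

0x565DD4D8800660C9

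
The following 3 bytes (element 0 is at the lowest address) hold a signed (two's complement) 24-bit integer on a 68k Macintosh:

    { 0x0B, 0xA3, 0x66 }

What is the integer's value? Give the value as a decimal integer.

Big-endian: lowest address holds the most-significant byte.
The bytes are already most-significant first: 0x0BA366.
0x0BA366 = 762726.

762726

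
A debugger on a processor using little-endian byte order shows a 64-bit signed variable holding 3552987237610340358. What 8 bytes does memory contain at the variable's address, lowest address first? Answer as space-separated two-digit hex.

3552987237610340358 in hexadecimal, padded to 64 bits, is 0x314EBF116D42C006.
Split into bytes (most-significant first): 31 4E BF 11 6D 42 C0 06.
Little-endian: lowest address holds the least-significant byte.
So at ascending addresses the bytes are 06 C0 42 6D 11 BF 4E 31.

06 C0 42 6D 11 BF 4E 31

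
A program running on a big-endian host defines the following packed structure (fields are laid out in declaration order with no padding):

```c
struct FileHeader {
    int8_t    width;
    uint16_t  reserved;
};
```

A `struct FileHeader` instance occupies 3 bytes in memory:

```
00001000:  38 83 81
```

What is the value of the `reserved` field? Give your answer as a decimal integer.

33665

`reserved` follows `width` (1 byte), so it starts at byte offset 1 and occupies 2 bytes.
Bytes at offsets 1..2: 83 81.
In big-endian order the high byte comes first in memory.
The bytes are already most-significant first: 0x8381.
0x8381 = 33665.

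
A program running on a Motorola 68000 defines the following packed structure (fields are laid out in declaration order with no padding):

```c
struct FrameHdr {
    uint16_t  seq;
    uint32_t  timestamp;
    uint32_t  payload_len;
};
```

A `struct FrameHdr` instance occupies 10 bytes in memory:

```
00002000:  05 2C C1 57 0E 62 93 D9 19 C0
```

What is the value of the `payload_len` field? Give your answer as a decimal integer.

`payload_len` follows `seq` (2 B), `timestamp` (4 B), so it starts at offset 2 + 4 = 6 and occupies 4 bytes.
Bytes at offsets 6..9: 93 D9 19 C0.
Big-endian stores the most-significant byte at the lowest address.
The bytes are already most-significant first: 0x93D919C0.
0x93D919C0 = 2480478656.

2480478656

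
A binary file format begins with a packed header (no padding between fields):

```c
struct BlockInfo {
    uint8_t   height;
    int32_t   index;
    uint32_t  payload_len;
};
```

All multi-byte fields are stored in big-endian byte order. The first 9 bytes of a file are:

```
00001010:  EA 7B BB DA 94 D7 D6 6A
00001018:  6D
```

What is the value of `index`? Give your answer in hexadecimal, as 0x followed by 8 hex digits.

`index` follows `height` (1 byte), so it starts at byte offset 1 and occupies 4 bytes.
Bytes at offsets 1..4: 7B BB DA 94.
Big-endian: lowest address holds the most-significant byte.
The bytes are already most-significant first: 0x7BBBDA94.

0x7BBBDA94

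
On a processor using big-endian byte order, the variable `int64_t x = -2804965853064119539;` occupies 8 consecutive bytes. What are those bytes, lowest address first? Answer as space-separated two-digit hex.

D9 12 C2 6B 01 03 3B 0D

Two's complement of -2804965853064119539 in 64 bits: 2804965853064119539 = 0x26ED3D94FEFCC4F3; invert → 0xD912C26B01033B0C; add 1 → 0xD912C26B01033B0D.
Split into bytes (most-significant first): D9 12 C2 6B 01 03 3B 0D.
Big-endian: lowest address holds the most-significant byte.
So the memory order matches the most-significant-first order: D9 12 C2 6B 01 03 3B 0D.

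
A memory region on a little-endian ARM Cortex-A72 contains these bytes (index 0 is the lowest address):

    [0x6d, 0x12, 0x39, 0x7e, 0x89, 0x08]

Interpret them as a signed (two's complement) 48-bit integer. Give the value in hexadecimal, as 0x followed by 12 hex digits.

In little-endian order the low byte comes first in memory.
Reassemble most-significant byte first: 08 89 7E 39 12 6D → 0x08897E39126D.

0x08897E39126D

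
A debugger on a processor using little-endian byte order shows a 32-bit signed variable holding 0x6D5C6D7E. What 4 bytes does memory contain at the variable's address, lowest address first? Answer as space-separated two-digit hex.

7E 6D 5C 6D

Split into bytes (most-significant first): 6D 5C 6D 7E.
In little-endian order the low byte comes first in memory.
So at ascending addresses the bytes are 7E 6D 5C 6D.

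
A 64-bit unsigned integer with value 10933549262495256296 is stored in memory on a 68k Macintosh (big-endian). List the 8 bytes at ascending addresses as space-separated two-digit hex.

97 BB C5 20 35 43 8E E8

10933549262495256296 in hexadecimal, padded to 64 bits, is 0x97BBC52035438EE8.
Split into bytes (most-significant first): 97 BB C5 20 35 43 8E E8.
Big-endian: lowest address holds the most-significant byte.
So the memory order matches the most-significant-first order: 97 BB C5 20 35 43 8E E8.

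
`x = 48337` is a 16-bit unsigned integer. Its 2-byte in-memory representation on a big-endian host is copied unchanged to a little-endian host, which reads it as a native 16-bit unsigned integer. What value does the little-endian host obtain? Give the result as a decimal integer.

53692

48337 in 16-bit hexadecimal is 0xBCD1.
Stored big-endian, the bytes at ascending addresses are BC D1.
Read back as little-endian, the first byte is least significant, giving 0xD1BC.
0xD1BC = 53692.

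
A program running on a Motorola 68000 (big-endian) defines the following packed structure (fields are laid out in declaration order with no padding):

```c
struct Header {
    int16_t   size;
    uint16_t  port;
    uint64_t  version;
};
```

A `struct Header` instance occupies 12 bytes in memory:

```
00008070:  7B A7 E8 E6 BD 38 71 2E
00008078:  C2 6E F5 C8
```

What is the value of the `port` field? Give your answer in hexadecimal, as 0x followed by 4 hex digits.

0xE8E6

`port` follows `size` (2 bytes), so it starts at byte offset 2 and occupies 2 bytes.
Bytes at offsets 2..3: E8 E6.
Big-endian stores the most-significant byte at the lowest address.
The bytes are already most-significant first: 0xE8E6.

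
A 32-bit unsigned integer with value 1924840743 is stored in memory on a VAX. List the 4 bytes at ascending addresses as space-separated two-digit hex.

1924840743 in hexadecimal, padded to 32 bits, is 0x72BABD27.
Split into bytes (most-significant first): 72 BA BD 27.
Little-endian stores the least-significant byte at the lowest address.
So at ascending addresses the bytes are 27 BD BA 72.

27 BD BA 72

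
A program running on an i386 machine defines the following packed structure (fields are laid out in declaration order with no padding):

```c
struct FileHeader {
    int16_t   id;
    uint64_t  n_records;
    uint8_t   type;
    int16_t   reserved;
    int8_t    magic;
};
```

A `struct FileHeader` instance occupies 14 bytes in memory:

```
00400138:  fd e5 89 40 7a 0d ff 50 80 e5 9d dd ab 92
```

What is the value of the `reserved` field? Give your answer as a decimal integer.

-21539

`reserved` follows `id` (2 B), `n_records` (8 B), `type` (1 B), so it starts at offset 2 + 8 + 1 = 11 and occupies 2 bytes.
Bytes at offsets 11..12: DD AB.
Little-endian: lowest address holds the least-significant byte.
Reassemble most-significant byte first: AB DD → 0xABDD.
Top bit is set, so as a signed 16-bit value this is 0xABDD − 2^16 = -21539.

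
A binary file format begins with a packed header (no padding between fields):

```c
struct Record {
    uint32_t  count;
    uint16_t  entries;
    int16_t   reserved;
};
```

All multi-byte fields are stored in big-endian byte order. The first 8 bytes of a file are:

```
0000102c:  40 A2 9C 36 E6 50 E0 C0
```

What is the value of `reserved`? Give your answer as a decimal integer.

`reserved` follows `count` (4 B), `entries` (2 B), so it starts at offset 4 + 2 = 6 and occupies 2 bytes.
Bytes at offsets 6..7: E0 C0.
Big-endian: lowest address holds the most-significant byte.
The bytes are already most-significant first: 0xE0C0.
Top bit is set, so as a signed 16-bit value this is 0xE0C0 − 2^16 = -8000.

-8000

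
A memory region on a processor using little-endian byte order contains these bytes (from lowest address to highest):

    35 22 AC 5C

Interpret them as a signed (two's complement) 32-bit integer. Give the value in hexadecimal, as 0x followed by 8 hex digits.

0x5CAC2235

Little-endian: lowest address holds the least-significant byte.
Reassemble most-significant byte first: 5C AC 22 35 → 0x5CAC2235.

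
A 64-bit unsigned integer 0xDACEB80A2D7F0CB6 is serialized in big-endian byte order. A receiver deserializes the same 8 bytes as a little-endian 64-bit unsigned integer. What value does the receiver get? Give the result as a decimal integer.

13117999646053551834

Stored big-endian, the bytes at ascending addresses are DA CE B8 0A 2D 7F 0C B6.
Read back as little-endian, the first byte is least significant, giving 0xB60C7F2D0AB8CEDA.
0xB60C7F2D0AB8CEDA = 13117999646053551834.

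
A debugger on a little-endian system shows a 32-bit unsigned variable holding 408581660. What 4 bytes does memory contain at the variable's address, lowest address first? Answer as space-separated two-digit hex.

408581660 in hexadecimal, padded to 32 bits, is 0x185A761C.
Split into bytes (most-significant first): 18 5A 76 1C.
In little-endian order the low byte comes first in memory.
So at ascending addresses the bytes are 1C 76 5A 18.

1C 76 5A 18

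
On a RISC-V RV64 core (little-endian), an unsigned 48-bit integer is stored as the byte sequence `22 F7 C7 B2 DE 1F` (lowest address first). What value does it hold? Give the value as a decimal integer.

35041342650146

Little-endian stores the least-significant byte at the lowest address.
Reassemble most-significant byte first: 1F DE B2 C7 F7 22 → 0x1FDEB2C7F722.
0x1FDEB2C7F722 = 35041342650146.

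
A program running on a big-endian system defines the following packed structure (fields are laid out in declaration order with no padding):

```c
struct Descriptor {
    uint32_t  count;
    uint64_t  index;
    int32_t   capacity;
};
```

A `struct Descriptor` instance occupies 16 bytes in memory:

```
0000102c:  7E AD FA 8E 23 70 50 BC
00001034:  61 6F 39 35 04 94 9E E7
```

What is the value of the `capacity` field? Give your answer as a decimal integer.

76848871

`capacity` follows `count` (4 B), `index` (8 B), so it starts at offset 4 + 8 = 12 and occupies 4 bytes.
Bytes at offsets 12..15: 04 94 9E E7.
Big-endian stores the most-significant byte at the lowest address.
The bytes are already most-significant first: 0x04949EE7.
0x04949EE7 = 76848871.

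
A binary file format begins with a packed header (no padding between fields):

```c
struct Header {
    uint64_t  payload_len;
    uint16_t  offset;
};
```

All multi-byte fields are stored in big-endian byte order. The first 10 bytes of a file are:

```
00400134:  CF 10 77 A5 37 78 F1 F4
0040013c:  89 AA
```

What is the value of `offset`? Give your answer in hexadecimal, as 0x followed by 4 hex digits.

`offset` follows `payload_len` (8 bytes), so it starts at byte offset 8 and occupies 2 bytes.
Bytes at offsets 8..9: 89 AA.
In big-endian order the high byte comes first in memory.
The bytes are already most-significant first: 0x89AA.

0x89AA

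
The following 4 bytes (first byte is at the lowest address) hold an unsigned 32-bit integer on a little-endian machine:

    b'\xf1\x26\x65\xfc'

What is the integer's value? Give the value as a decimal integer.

Little-endian: lowest address holds the least-significant byte.
Reassemble most-significant byte first: FC 65 26 F1 → 0xFC6526F1.
0xFC6526F1 = 4234487537.

4234487537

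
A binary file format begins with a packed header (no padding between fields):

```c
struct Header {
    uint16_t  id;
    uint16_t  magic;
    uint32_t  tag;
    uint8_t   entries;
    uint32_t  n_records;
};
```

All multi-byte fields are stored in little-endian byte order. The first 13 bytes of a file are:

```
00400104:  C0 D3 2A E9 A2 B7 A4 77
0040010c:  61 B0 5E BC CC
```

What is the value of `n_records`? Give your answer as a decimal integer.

3434897072

`n_records` follows `id` (2 B), `magic` (2 B), `tag` (4 B), `entries` (1 B), so it starts at offset 2 + 2 + 4 + 1 = 9 and occupies 4 bytes.
Bytes at offsets 9..12: B0 5E BC CC.
Little-endian: lowest address holds the least-significant byte.
Reassemble most-significant byte first: CC BC 5E B0 → 0xCCBC5EB0.
0xCCBC5EB0 = 3434897072.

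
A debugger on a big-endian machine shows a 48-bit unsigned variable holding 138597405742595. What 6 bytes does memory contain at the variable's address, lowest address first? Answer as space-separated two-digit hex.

138597405742595 in hexadecimal, padded to 48 bits, is 0x7E0DB922D603.
Split into bytes (most-significant first): 7E 0D B9 22 D6 03.
Big-endian: lowest address holds the most-significant byte.
So the memory order matches the most-significant-first order: 7E 0D B9 22 D6 03.

7E 0D B9 22 D6 03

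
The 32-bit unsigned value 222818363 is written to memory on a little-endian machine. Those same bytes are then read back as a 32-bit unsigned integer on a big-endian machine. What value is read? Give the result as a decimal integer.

222818363 in 32-bit hexadecimal is 0x0D47F03B.
Stored little-endian, the bytes at ascending addresses are 3B F0 47 0D.
Read back as big-endian, the last byte is least significant, giving 0x3BF0470D.
0x3BF0470D = 1005602573.

1005602573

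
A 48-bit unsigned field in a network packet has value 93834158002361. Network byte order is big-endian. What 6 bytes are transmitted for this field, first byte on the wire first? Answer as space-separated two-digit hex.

55 57 77 A7 D0 B9

93834158002361 in hexadecimal, padded to 48 bits, is 0x555777A7D0B9.
Split into bytes (most-significant first): 55 57 77 A7 D0 B9.
In big-endian order the high byte comes first in memory.
So the memory order matches the most-significant-first order: 55 57 77 A7 D0 B9.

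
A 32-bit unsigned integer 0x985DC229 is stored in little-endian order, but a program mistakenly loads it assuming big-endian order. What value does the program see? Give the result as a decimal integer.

Stored little-endian, the bytes at ascending addresses are 29 C2 5D 98.
Read back as big-endian, the last byte is least significant, giving 0x29C25D98.
0x29C25D98 = 700603800.

700603800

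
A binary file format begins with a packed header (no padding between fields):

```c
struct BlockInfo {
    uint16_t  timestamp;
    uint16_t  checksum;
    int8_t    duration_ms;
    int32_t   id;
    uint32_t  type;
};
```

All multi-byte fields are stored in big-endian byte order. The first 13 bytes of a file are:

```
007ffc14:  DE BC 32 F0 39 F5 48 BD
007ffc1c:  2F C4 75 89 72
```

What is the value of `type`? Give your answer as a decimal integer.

`type` follows `timestamp` (2 B), `checksum` (2 B), `duration_ms` (1 B), `id` (4 B), so it starts at offset 2 + 2 + 1 + 4 = 9 and occupies 4 bytes.
Bytes at offsets 9..12: C4 75 89 72.
Big-endian: lowest address holds the most-significant byte.
The bytes are already most-significant first: 0xC4758972.
0xC4758972 = 3296037234.

3296037234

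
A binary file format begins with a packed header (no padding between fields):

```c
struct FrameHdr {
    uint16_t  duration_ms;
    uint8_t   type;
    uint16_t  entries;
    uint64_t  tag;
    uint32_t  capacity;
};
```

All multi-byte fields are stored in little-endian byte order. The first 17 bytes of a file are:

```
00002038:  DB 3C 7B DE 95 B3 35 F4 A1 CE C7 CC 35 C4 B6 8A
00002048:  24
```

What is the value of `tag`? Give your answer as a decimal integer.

`tag` follows `duration_ms` (2 B), `type` (1 B), `entries` (2 B), so it starts at offset 2 + 1 + 2 = 5 and occupies 8 bytes.
Bytes at offsets 5..12: B3 35 F4 A1 CE C7 CC 35.
Little-endian: lowest address holds the least-significant byte.
Reassemble most-significant byte first: 35 CC C7 CE A1 F4 35 B3 → 0x35CCC7CEA1F435B3.
0x35CCC7CEA1F435B3 = 3876693069553481139.

3876693069553481139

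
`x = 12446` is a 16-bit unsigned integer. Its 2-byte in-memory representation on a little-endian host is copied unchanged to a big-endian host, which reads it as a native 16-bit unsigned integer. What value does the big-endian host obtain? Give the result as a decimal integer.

12446 in 16-bit hexadecimal is 0x309E.
Stored little-endian, the bytes at ascending addresses are 9E 30.
Read back as big-endian, the last byte is least significant, giving 0x9E30.
0x9E30 = 40496.

40496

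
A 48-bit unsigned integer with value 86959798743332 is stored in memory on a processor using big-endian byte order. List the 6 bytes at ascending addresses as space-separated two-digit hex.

4F 16 E7 E9 F1 24

86959798743332 in hexadecimal, padded to 48 bits, is 0x4F16E7E9F124.
Split into bytes (most-significant first): 4F 16 E7 E9 F1 24.
In big-endian order the high byte comes first in memory.
So the memory order matches the most-significant-first order: 4F 16 E7 E9 F1 24.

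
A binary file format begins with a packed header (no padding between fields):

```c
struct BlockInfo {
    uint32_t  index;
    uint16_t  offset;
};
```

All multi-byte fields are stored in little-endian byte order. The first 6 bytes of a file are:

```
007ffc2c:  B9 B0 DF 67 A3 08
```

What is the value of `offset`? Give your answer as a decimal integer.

`offset` follows `index` (4 bytes), so it starts at byte offset 4 and occupies 2 bytes.
Bytes at offsets 4..5: A3 08.
Little-endian stores the least-significant byte at the lowest address.
Reassemble most-significant byte first: 08 A3 → 0x08A3.
0x08A3 = 2211.

2211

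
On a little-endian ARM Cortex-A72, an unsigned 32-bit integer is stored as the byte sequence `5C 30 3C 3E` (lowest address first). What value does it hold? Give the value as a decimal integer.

1044131932

Little-endian stores the least-significant byte at the lowest address.
Reassemble most-significant byte first: 3E 3C 30 5C → 0x3E3C305C.
0x3E3C305C = 1044131932.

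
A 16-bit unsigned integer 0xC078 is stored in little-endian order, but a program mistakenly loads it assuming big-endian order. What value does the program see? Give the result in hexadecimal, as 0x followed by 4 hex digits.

0x78C0

Stored little-endian, the bytes at ascending addresses are 78 C0.
Read back as big-endian, the last byte is least significant, giving 0x78C0.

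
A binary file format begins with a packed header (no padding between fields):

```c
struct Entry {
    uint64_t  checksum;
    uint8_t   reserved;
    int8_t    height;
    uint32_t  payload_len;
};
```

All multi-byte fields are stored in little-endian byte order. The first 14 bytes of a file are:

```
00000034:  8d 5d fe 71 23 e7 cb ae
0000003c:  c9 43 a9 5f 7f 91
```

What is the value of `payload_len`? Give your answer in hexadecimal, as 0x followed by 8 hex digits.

`payload_len` follows `checksum` (8 B), `reserved` (1 B), `height` (1 B), so it starts at offset 8 + 1 + 1 = 10 and occupies 4 bytes.
Bytes at offsets 10..13: A9 5F 7F 91.
Little-endian stores the least-significant byte at the lowest address.
Reassemble most-significant byte first: 91 7F 5F A9 → 0x917F5FA9.

0x917F5FA9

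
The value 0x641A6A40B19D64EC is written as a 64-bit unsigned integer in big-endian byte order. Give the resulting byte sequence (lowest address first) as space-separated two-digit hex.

Split into bytes (most-significant first): 64 1A 6A 40 B1 9D 64 EC.
In big-endian order the high byte comes first in memory.
So the memory order matches the most-significant-first order: 64 1A 6A 40 B1 9D 64 EC.

64 1A 6A 40 B1 9D 64 EC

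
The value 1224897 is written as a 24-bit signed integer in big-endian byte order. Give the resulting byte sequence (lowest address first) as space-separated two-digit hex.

12 B0 C1

1224897 in hexadecimal, padded to 24 bits, is 0x12B0C1.
Split into bytes (most-significant first): 12 B0 C1.
In big-endian order the high byte comes first in memory.
So the memory order matches the most-significant-first order: 12 B0 C1.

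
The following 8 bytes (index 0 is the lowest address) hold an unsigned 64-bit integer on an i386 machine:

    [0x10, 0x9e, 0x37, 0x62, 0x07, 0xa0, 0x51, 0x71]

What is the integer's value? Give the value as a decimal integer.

8165483552972447248

Little-endian: lowest address holds the least-significant byte.
Reassemble most-significant byte first: 71 51 A0 07 62 37 9E 10 → 0x7151A00762379E10.
0x7151A00762379E10 = 8165483552972447248.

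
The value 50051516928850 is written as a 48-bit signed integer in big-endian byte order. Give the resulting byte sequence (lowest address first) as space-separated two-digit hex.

2D 85 86 E3 13 52

50051516928850 in hexadecimal, padded to 48 bits, is 0x2D8586E31352.
Split into bytes (most-significant first): 2D 85 86 E3 13 52.
In big-endian order the high byte comes first in memory.
So the memory order matches the most-significant-first order: 2D 85 86 E3 13 52.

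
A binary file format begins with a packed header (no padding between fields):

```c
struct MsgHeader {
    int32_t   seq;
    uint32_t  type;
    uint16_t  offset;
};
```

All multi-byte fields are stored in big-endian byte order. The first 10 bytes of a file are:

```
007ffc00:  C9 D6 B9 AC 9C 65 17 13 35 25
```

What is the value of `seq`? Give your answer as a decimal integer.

-908674644

`seq` is the first field, at byte offset 0, occupying 4 bytes.
Bytes at offsets 0..3: C9 D6 B9 AC.
Big-endian: lowest address holds the most-significant byte.
The bytes are already most-significant first: 0xC9D6B9AC.
Top bit is set, so as a signed 32-bit value this is 0xC9D6B9AC − 2^32 = -908674644.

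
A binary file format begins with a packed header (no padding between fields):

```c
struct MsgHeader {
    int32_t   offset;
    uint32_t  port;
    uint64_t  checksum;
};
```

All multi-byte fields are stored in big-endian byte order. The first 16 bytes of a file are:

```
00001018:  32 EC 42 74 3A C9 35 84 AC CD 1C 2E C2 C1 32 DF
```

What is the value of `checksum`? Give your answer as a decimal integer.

`checksum` follows `offset` (4 B), `port` (4 B), so it starts at offset 4 + 4 = 8 and occupies 8 bytes.
Bytes at offsets 8..15: AC CD 1C 2E C2 C1 32 DF.
Big-endian stores the most-significant byte at the lowest address.
The bytes are already most-significant first: 0xACCD1C2EC2C132DF.
0xACCD1C2EC2C132DF = 12451639531910804191.

12451639531910804191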